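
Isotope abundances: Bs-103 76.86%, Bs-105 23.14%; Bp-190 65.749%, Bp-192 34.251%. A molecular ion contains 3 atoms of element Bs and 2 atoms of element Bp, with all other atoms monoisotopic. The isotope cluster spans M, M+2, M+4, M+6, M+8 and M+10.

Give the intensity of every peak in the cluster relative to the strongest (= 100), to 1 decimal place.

Element Bs pattern (n=3): 0.45404734 : 0.41009585 : 0.12346627 : 0.01239054
Element Bp pattern (n=2): 0.4322931 : 0.4503938 : 0.1173131
Convolve the two distributions (both contribute in 2-u steps):
  M: 0.45404734×0.4322931 = 0.196282
  M+2: 0.45404734×0.4503938 + 0.41009585×0.4322931 = 0.381782
  M+4: 0.45404734×0.1173131 + 0.41009585×0.4503938 + 0.12346627×0.4322931 = 0.291344
  M+6: 0.41009585×0.1173131 + 0.12346627×0.4503938 + 0.01239054×0.4322931 = 0.109074
  M+8: 0.12346627×0.1173131 + 0.01239054×0.4503938 = 0.020065
  M+10: 0.01239054×0.1173131 = 0.001454
Scale to base peak (0.381782) = 100: 51.4 : 100.0 : 76.3 : 28.6 : 5.3 : 0.4

51.4 : 100.0 : 76.3 : 28.6 : 5.3 : 0.4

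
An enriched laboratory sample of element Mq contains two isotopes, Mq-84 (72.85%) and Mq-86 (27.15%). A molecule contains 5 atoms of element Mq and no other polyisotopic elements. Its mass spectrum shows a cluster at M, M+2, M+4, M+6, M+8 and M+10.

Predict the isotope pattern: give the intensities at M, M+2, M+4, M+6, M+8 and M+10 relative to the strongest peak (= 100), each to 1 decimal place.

53.7 : 100.0 : 74.5 : 27.8 : 5.2 : 0.4

The 5 Mq atoms are independent, so intensities follow the terms of (0.7285 + 0.2715)^5.
P(M) = 0.7285^5 = 0.205186
P(M+2) = 5 × 0.7285^4 × 0.2715^1 = 0.382347
P(M+4) = 10 × 0.7285^3 × 0.2715^2 = 0.284989
P(M+6) = 10 × 0.7285^2 × 0.2715^3 = 0.106211
P(M+8) = 5 × 0.7285^1 × 0.2715^4 = 0.019792
P(M+10) = 0.2715^5 = 0.001475
The M+2 peak is largest (0.382347); scaling to 100 gives 53.7 : 100.0 : 74.5 : 27.8 : 5.2 : 0.4.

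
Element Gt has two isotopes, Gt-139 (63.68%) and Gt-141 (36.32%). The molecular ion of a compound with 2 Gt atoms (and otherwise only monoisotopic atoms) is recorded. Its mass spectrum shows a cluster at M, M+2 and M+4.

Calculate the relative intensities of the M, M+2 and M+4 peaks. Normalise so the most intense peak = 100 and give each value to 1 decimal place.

Expanding (0.6368 + 0.3632)^2:
P(M) = 0.6368^2 = 0.405514
P(M+2) = 2 × 0.6368^1 × 0.3632^1 = 0.462572
P(M+4) = 0.3632^2 = 0.131914
The M+2 peak is largest (0.462572); scaling to 100 gives 87.7 : 100.0 : 28.5.

87.7 : 100.0 : 28.5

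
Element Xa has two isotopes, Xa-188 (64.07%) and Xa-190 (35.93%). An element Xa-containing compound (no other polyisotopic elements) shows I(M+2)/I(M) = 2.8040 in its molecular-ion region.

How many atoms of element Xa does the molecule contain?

5

With n Xa atoms, P(M+2)/P(M) = C(n,1)·p^(n−1)q / p^n = n·q/p = n · 0.3593/0.6407.
n = 2.8040 × 0.6407/0.3593 = 5.00 ≈ 5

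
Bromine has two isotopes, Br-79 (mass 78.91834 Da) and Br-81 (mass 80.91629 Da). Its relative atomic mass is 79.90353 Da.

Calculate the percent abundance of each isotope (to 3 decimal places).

Br-79: 50.690%, Br-81: 49.310%

Writing the weighted mean with unknown fraction x of Br-79:
78.91834·x + 80.91629·(1 − x) = 79.90353
(78.91834 − 80.91629)·x = 79.90353 − 80.91629
x = -1.01276 / -1.99795 = 0.50690 → 50.690% Br-79, 49.310% Br-81.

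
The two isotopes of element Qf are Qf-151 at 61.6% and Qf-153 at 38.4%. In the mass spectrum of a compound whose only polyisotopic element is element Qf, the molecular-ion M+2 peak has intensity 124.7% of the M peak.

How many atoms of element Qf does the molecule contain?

The M+2/M ratio from n Qf atoms is n · q/p = n · 0.384/0.616.
n = 1.247 × 0.616/0.384 = 2.00 ≈ 2

2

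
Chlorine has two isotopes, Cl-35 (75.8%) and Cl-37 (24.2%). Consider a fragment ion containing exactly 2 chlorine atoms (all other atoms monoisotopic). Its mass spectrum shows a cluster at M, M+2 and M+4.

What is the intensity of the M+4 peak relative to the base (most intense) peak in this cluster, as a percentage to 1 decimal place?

10.2%

(0.758 + 0.242)^2 gives M 0.5746, M+2 0.3669, M+4 0.0586; the largest is M.
P(M) = C(2,0) × 0.758^2 × 0.242^0 = 1 × 0.574564 × 1.0000 = 0.574564 (base)
P(M+4) = C(2,2) × 0.758^0 × 0.242^2 = 1 × 1.0000 × 0.058564 = 0.058564
Relative intensity = 0.058564 / 0.574564 × 100 = 10.2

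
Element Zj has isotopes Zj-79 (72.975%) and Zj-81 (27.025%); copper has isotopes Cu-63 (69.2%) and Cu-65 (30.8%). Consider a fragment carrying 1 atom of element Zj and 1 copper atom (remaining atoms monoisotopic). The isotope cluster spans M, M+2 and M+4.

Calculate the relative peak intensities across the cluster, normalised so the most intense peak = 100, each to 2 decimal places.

Element Zj pattern (n=1): 0.72975 : 0.27025
Copper pattern (n=1): 0.6920 : 0.3080
Convolve the two distributions (both contribute in 2-u steps):
  M: 0.72975×0.6920 = 0.504987
  M+2: 0.72975×0.3080 + 0.27025×0.6920 = 0.411776
  M+4: 0.27025×0.3080 = 0.083237
Scale to base peak (0.504987) = 100: 100.00 : 81.54 : 16.48

100.00 : 81.54 : 16.48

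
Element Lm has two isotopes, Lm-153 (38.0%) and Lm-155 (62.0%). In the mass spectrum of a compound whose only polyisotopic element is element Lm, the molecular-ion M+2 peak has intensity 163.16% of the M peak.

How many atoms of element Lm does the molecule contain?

With n Lm atoms, P(M+2)/P(M) = C(n,1)·p^(n−1)q / p^n = n·q/p = n · 0.620/0.380.
n = 1.6316 × 0.380/0.620 = 1.00 ≈ 1

1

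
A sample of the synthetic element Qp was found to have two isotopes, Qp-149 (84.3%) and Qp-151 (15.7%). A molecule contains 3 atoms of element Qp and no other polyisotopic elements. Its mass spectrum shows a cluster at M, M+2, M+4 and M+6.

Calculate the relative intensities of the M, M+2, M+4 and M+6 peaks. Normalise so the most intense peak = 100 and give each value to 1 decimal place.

Expanding (0.843 + 0.157)^3:
P(M) = 0.843^3 = 0.599077
P(M+2) = 3 × 0.843^2 × 0.157^1 = 0.334716
P(M+4) = 3 × 0.843^1 × 0.157^2 = 0.062337
P(M+6) = 0.157^3 = 0.003870
The M peak is largest (0.599077); scaling to 100 gives 100.0 : 55.9 : 10.4 : 0.6.

100.0 : 55.9 : 10.4 : 0.6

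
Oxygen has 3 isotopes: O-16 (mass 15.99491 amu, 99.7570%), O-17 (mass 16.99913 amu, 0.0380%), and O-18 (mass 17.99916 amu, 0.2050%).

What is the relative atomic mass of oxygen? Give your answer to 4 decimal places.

15.9994 amu

Ar = Σ fᵢ·mᵢ = 0.997570 × 15.99491 + 0.000380 × 16.99913 + 0.002050 × 17.99916
= 15.956042 + 0.006460 + 0.036898 = 15.999400 amu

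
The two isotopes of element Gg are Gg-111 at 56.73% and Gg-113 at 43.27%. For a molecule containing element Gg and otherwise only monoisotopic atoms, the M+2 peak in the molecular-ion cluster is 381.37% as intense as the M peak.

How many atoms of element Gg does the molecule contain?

5

With n Gg atoms, P(M+2)/P(M) = C(n,1)·p^(n−1)q / p^n = n·q/p = n · 0.4327/0.5673.
n = 3.8137 × 0.5673/0.4327 = 5.00 ≈ 5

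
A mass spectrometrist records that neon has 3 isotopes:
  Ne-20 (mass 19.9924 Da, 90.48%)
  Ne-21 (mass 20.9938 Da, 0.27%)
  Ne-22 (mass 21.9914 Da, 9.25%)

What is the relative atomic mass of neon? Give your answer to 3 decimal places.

Ar = Σ fᵢ·mᵢ = 0.9048 × 19.9924 + 0.0027 × 20.9938 + 0.0925 × 21.9914
= 18.08912 + 0.05668 + 2.03420 = 20.18000 Da

20.180 Da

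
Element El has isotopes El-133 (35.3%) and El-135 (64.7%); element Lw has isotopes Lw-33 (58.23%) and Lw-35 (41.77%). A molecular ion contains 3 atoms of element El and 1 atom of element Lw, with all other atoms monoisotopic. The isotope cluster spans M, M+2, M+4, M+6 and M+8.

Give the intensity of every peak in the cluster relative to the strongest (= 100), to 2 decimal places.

7.13 : 44.33 : 100.00 : 95.47 : 31.50

Element El pattern (n=3): 0.04398698 : 0.24186607 : 0.44330693 : 0.27084002
Element Lw pattern (n=1): 0.5823 : 0.4177
Convolve the two distributions (both contribute in 2-u steps):
  M: 0.04398698×0.5823 = 0.025614
  M+2: 0.04398698×0.4177 + 0.24186607×0.5823 = 0.159212
  M+4: 0.24186607×0.4177 + 0.44330693×0.5823 = 0.359165
  M+6: 0.44330693×0.4177 + 0.27084002×0.5823 = 0.342879
  M+8: 0.27084002×0.4177 = 0.113130
Scale to base peak (0.359165) = 100: 7.13 : 44.33 : 100.00 : 95.47 : 31.50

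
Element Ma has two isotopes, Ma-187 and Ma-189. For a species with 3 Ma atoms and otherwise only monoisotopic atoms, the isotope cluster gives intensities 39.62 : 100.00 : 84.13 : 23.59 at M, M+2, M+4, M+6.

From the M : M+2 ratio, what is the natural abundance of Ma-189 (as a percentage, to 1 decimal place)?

If p is the fraction of Ma that is Ma-187, then I(M+2)/I(M) = [C(3,1)·p^2·(1−p)] / p^3 = 3·(1−p)/p = 100.00/39.62 = 2.5240
(1−p)/p = 2.5240/3 = 0.8413  ⇒  p = 1/(1 + 0.8413) = 0.5431
Ma-187: 54.3%, Ma-189: 45.7%.

45.7%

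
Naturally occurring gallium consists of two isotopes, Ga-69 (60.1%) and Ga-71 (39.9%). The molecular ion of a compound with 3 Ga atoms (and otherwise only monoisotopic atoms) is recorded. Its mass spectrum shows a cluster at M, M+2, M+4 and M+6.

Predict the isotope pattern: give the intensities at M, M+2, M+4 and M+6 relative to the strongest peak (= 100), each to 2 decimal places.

50.21 : 100.00 : 66.39 : 14.69

Each Ga atom is independently Ga-69 (p = 0.601) or Ga-71 (q = 0.399); the cluster is the binomial expansion (p + q)^3.
P(M) = 0.601^3 = 0.217082
P(M+2) = 3 × 0.601^2 × 0.399^1 = 0.432358
P(M+4) = 3 × 0.601^1 × 0.399^2 = 0.287039
P(M+6) = 0.399^3 = 0.063521
The M+2 peak is largest (0.432358); scaling to 100 gives 50.21 : 100.00 : 66.39 : 14.69.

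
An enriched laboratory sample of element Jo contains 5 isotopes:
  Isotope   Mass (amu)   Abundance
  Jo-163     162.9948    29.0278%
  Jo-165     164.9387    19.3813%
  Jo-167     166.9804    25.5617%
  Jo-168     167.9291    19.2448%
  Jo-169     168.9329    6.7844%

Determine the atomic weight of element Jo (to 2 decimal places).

Weight each isotope mass by its fractional abundance: 0.290278 × 162.9948 + 0.193813 × 164.9387 + 0.255617 × 166.9804 + 0.192448 × 167.9291 + 0.067844 × 168.9329
= 47.31380 + 31.96726 + 42.68303 + 32.31762 + 11.46108 = 165.74279 amu

165.74 amu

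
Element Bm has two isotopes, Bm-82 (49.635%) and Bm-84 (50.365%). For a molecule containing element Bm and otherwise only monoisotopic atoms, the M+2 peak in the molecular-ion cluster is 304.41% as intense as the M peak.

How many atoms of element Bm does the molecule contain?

The M+2/M ratio from n Bm atoms is n · q/p = n · 0.50365/0.49635.
n = 3.0441 × 0.49635/0.50365 = 3.00 ≈ 3

3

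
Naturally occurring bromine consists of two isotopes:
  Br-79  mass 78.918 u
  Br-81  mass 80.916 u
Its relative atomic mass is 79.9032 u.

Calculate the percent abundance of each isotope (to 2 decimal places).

Br-79: 50.69%, Br-81: 49.31%

With x = fraction of Br-79 (so Br-81 is 1 − x):
78.918·x + 80.916·(1 − x) = 79.9032
(78.918 − 80.916)·x = 79.9032 − 80.916
x = -1.0128 / -1.998 = 0.50691 → 50.69% Br-79, 49.31% Br-81.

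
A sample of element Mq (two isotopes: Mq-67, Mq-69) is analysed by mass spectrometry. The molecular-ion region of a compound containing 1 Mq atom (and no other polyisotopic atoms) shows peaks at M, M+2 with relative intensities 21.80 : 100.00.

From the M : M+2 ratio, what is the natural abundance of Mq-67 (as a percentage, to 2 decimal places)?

17.90%

Let p = fractional abundance of Mq-67. I(M+2)/I(M) = [C(1,1)·p^0·(1−p)] / p^1 = 1·(1−p)/p = 100.00/21.80 = 4.5872
(1−p)/p = 4.5872/1 = 4.5872  ⇒  p = 1/(1 + 4.5872) = 0.1790
Mq-67: 17.90%, Mq-69: 82.10%.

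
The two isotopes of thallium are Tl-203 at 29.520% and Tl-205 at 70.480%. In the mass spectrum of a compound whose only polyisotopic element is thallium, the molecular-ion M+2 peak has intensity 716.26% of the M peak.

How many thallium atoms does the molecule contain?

For n independent Tl atoms, I(M+2)/I(M) = n · (abundance Tl-205) / (abundance Tl-203) = n · 0.70480/0.29520.
n = 7.1626 × 0.29520/0.70480 = 3.00 ≈ 3

3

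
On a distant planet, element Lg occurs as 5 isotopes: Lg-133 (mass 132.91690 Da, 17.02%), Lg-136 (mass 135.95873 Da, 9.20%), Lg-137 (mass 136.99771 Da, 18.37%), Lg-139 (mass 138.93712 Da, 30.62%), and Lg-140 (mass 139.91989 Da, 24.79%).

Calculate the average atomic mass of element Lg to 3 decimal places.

137.526 Da

Ar = Σ fᵢ·mᵢ = 0.1702 × 132.91690 + 0.0920 × 135.95873 + 0.1837 × 136.99771 + 0.3062 × 138.93712 + 0.2479 × 139.91989
= 22.622456 + 12.508203 + 25.166479 + 42.542546 + 34.686141 = 137.525825 Da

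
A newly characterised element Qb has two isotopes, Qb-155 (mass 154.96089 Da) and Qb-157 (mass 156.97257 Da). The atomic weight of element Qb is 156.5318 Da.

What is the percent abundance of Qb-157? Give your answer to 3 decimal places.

With x = fraction of Qb-155 (so Qb-157 is 1 − x):
154.96089·x + 156.97257·(1 − x) = 156.5318
(154.96089 − 156.97257)·x = 156.5318 − 156.97257
x = -0.44077 / -2.01168 = 0.21911 → 21.911% Qb-155, 78.089% Qb-157.

78.089%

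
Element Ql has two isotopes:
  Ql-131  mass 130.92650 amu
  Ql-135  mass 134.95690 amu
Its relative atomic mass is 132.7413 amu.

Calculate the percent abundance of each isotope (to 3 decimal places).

Ql-131: 54.972%, Ql-135: 45.028%

With x = fraction of Ql-131 (so Ql-135 is 1 − x):
130.92650·x + 134.95690·(1 − x) = 132.7413
(130.92650 − 134.95690)·x = 132.7413 − 134.95690
x = -2.21560 / -4.03040 = 0.54972 → 54.972% Ql-131, 45.028% Ql-135.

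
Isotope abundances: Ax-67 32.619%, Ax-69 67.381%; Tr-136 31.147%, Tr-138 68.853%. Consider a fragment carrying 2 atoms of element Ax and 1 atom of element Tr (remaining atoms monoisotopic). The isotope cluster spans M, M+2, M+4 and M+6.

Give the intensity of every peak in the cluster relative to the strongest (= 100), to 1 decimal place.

Element Ax pattern (n=2): 0.10639992 : 0.43958017 : 0.45401992
Element Tr pattern (n=1): 0.31147 : 0.68853
Convolve the two distributions (both contribute in 2-u steps):
  M: 0.10639992×0.31147 = 0.033140
  M+2: 0.10639992×0.68853 + 0.43958017×0.31147 = 0.210176
  M+4: 0.43958017×0.68853 + 0.45401992×0.31147 = 0.444078
  M+6: 0.45401992×0.68853 = 0.312606
Scale to base peak (0.444078) = 100: 7.5 : 47.3 : 100.0 : 70.4

7.5 : 47.3 : 100.0 : 70.4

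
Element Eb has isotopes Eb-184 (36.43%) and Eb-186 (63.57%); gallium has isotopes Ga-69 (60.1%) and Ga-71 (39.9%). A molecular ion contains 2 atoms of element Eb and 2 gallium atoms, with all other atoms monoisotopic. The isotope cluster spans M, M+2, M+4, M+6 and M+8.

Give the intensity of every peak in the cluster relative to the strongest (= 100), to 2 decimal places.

12.32 : 59.33 : 100.00 : 68.74 : 16.53

Element Eb pattern (n=2): 0.13271449 : 0.46317102 : 0.40411449
Gallium pattern (n=2): 0.361201 : 0.479598 : 0.159201
Convolve the two distributions (both contribute in 2-u steps):
  M: 0.13271449×0.361201 = 0.047937
  M+2: 0.13271449×0.479598 + 0.46317102×0.361201 = 0.230947
  M+4: 0.13271449×0.159201 + 0.46317102×0.479598 + 0.40411449×0.361201 = 0.389231
  M+6: 0.46317102×0.159201 + 0.40411449×0.479598 = 0.267550
  M+8: 0.40411449×0.159201 = 0.064335
Scale to base peak (0.389231) = 100: 12.32 : 59.33 : 100.00 : 68.74 : 16.53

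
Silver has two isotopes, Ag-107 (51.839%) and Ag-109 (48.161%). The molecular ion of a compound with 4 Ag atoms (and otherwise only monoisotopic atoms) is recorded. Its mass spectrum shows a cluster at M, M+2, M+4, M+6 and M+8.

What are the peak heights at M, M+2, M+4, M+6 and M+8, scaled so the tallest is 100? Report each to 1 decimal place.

19.3 : 71.8 : 100.0 : 61.9 : 14.4

Expanding (0.51839 + 0.48161)^4:
P(M) = 0.51839^4 = 0.072215
P(M+2) = 4 × 0.51839^3 × 0.48161^1 = 0.268365
P(M+4) = 6 × 0.51839^2 × 0.48161^2 = 0.373986
P(M+6) = 4 × 0.51839^1 × 0.48161^3 = 0.231634
P(M+8) = 0.48161^4 = 0.053800
The M+4 peak is largest (0.373986); scaling to 100 gives 19.3 : 71.8 : 100.0 : 61.9 : 14.4.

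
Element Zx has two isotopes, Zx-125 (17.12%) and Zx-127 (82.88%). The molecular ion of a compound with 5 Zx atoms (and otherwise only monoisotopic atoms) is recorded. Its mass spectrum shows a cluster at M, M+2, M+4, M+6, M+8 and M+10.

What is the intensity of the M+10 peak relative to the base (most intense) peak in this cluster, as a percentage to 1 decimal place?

96.8%

(0.1712 + 0.8288)^5 gives M 0.0001, M+2 0.0036, M+4 0.0345, M+6 0.1669, M+8 0.4039, M+10 0.3911; the largest is M+8.
P(M+8) = C(5,4) × 0.1712^1 × 0.8288^4 = 5 × 0.1712 × 0.47184458 = 0.403899 (base)
P(M+10) = C(5,5) × 0.1712^0 × 0.8288^5 = 1 × 1.0000 × 0.39106479 = 0.391065
Relative intensity = 0.391065 / 0.403899 × 100 = 96.8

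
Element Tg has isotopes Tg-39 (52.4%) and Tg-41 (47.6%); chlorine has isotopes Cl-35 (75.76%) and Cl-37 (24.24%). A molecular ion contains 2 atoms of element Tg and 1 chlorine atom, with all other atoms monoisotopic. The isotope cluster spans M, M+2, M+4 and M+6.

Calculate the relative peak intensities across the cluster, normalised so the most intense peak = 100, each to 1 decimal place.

Element Tg pattern (n=2): 0.274576 : 0.498848 : 0.226576
Chlorine pattern (n=1): 0.7576 : 0.2424
Convolve the two distributions (both contribute in 2-u steps):
  M: 0.274576×0.7576 = 0.208019
  M+2: 0.274576×0.2424 + 0.498848×0.7576 = 0.444484
  M+4: 0.498848×0.2424 + 0.226576×0.7576 = 0.292575
  M+6: 0.226576×0.2424 = 0.054922
Scale to base peak (0.444484) = 100: 46.8 : 100.0 : 65.8 : 12.4

46.8 : 100.0 : 65.8 : 12.4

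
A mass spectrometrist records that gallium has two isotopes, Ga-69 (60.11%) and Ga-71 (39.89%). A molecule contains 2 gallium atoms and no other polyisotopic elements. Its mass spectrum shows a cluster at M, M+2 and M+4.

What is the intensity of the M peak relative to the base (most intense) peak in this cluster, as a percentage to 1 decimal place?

Binomial terms of (0.6011 + 0.3989)^2: M 0.3613, M+2 0.4796, M+4 0.1591 → M+2 is the base peak.
P(M+2) = C(2,1) × 0.6011^1 × 0.3989^1 = 2 × 0.6011 × 0.3989 = 0.479558 (base)
P(M) = C(2,0) × 0.6011^2 × 0.3989^0 = 1 × 0.36132121 × 1.0000 = 0.361321
Relative intensity = 0.361321 / 0.479558 × 100 = 75.3

75.3%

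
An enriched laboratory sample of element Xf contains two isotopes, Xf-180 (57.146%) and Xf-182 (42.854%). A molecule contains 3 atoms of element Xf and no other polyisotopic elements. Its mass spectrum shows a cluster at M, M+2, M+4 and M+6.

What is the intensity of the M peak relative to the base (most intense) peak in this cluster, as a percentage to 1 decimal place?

Binomial terms of (0.57146 + 0.42854)^3: M 0.1866, M+2 0.4198, M+4 0.3148, M+6 0.0787 → M+2 is the base peak.
P(M+2) = C(3,1) × 0.57146^2 × 0.42854^1 = 3 × 0.32656653 × 0.42854 = 0.419840 (base)
P(M) = C(3,0) × 0.57146^3 × 0.42854^0 = 1 × 0.18661971 × 1.0000 = 0.186620
Relative intensity = 0.186620 / 0.419840 × 100 = 44.5

44.5%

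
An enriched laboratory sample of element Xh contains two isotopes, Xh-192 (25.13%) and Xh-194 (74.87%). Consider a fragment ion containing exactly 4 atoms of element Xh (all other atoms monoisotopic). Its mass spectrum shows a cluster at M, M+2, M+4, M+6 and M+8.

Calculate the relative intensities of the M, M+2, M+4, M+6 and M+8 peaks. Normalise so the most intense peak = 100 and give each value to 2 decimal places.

The 4 Xh atoms are independent, so intensities follow the terms of (0.2513 + 0.7487)^4.
P(M) = 0.2513^4 = 0.003988
P(M+2) = 4 × 0.2513^3 × 0.7487^1 = 0.047528
P(M+4) = 6 × 0.2513^2 × 0.7487^2 = 0.212399
P(M+6) = 4 × 0.2513^1 × 0.7487^3 = 0.421867
P(M+8) = 0.7487^4 = 0.314218
The M+6 peak is largest (0.421867); scaling to 100 gives 0.95 : 11.27 : 50.35 : 100.00 : 74.48.

0.95 : 11.27 : 50.35 : 100.00 : 74.48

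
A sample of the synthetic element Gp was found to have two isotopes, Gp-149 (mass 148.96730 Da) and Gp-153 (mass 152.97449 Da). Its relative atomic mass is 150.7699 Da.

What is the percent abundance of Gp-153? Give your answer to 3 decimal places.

44.984%

With x = fraction of Gp-149 (so Gp-153 is 1 − x):
148.96730·x + 152.97449·(1 − x) = 150.7699
(148.96730 − 152.97449)·x = 150.7699 − 152.97449
x = -2.20459 / -4.00719 = 0.55016 → 55.016% Gp-149, 44.984% Gp-153.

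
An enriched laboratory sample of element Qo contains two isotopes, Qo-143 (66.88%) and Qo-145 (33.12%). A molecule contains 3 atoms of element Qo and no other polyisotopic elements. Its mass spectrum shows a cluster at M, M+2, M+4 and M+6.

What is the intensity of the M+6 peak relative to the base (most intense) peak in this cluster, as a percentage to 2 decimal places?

(0.6688 + 0.3312)^3 gives M 0.2991, M+2 0.4444, M+4 0.2201, M+6 0.0363; the largest is M+2.
P(M+2) = C(3,1) × 0.6688^2 × 0.3312^1 = 3 × 0.44729344 × 0.3312 = 0.444431 (base)
P(M+6) = C(3,3) × 0.6688^0 × 0.3312^3 = 1 × 1.0000 × 0.03633047 = 0.036330
Relative intensity = 0.036330 / 0.444431 × 100 = 8.17

8.17%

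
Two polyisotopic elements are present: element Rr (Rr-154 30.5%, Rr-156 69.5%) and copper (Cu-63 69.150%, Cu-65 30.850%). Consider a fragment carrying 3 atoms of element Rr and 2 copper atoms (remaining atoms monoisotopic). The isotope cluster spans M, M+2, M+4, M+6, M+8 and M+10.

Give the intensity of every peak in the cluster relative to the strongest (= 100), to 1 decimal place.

Element Rr pattern (n=3): 0.02837262 : 0.19395712 : 0.44196788 : 0.33570238
Copper pattern (n=2): 0.47817225 : 0.4266555 : 0.09517225
Convolve the two distributions (both contribute in 2-u steps):
  M: 0.02837262×0.47817225 = 0.013567
  M+2: 0.02837262×0.4266555 + 0.19395712×0.47817225 = 0.104850
  M+4: 0.02837262×0.09517225 + 0.19395712×0.4266555 + 0.44196788×0.47817225 = 0.296790
  M+6: 0.19395712×0.09517225 + 0.44196788×0.4266555 + 0.33570238×0.47817225 = 0.367551
  M+8: 0.44196788×0.09517225 + 0.33570238×0.4266555 = 0.185292
  M+10: 0.33570238×0.09517225 = 0.031950
Scale to base peak (0.367551) = 100: 3.7 : 28.5 : 80.7 : 100.0 : 50.4 : 8.7

3.7 : 28.5 : 80.7 : 100.0 : 50.4 : 8.7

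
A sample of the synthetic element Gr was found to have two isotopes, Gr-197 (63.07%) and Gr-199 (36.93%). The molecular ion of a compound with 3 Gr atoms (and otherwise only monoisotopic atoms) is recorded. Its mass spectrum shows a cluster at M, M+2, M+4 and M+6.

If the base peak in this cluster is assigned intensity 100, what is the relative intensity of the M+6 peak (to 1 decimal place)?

11.4

Term probabilities: M 0.2509, M+2 0.4407, M+4 0.2580, M+6 0.0504. Base peak = M+2.
P(M+2) = C(3,1) × 0.6307^2 × 0.3693^1 = 3 × 0.39778249 × 0.3693 = 0.440703 (base)
P(M+6) = C(3,3) × 0.6307^0 × 0.3693^3 = 1 × 1.0000 × 0.05036605 = 0.050366
Relative intensity = 0.050366 / 0.440703 × 100 = 11.4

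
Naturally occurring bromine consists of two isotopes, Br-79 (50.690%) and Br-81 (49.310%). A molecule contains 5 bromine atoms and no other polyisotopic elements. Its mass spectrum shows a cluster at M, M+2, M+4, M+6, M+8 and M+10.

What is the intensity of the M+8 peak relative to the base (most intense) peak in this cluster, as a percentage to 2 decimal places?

(0.50690 + 0.49310)^5 gives M 0.0335, M+2 0.1628, M+4 0.3167, M+6 0.3081, M+8 0.1498, M+10 0.0292; the largest is M+4.
P(M+4) = C(5,2) × 0.50690^3 × 0.49310^2 = 10 × 0.13024674 × 0.24314761 = 0.316692 (base)
P(M+8) = C(5,4) × 0.50690^1 × 0.49310^4 = 5 × 0.5069 × 0.05912076 = 0.149842
Relative intensity = 0.149842 / 0.316692 × 100 = 47.31

47.31%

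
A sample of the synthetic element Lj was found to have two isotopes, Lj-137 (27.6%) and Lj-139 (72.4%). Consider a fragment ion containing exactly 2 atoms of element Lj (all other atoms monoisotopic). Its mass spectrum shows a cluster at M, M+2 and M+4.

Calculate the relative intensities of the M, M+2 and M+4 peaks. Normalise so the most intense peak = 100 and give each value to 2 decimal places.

Expanding (0.276 + 0.724)^2:
P(M) = 0.276^2 = 0.076176
P(M+2) = 2 × 0.276^1 × 0.724^1 = 0.399648
P(M+4) = 0.724^2 = 0.524176
The M+4 peak is largest (0.524176); scaling to 100 gives 14.53 : 76.24 : 100.00.

14.53 : 76.24 : 100.00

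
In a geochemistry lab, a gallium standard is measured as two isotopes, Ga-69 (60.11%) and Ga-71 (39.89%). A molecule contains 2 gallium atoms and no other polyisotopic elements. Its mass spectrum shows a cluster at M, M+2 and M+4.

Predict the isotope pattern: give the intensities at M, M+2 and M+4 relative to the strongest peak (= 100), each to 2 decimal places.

75.34 : 100.00 : 33.18

Expanding (0.6011 + 0.3989)^2:
P(M) = 0.6011^2 = 0.361321
P(M+2) = 2 × 0.6011^1 × 0.3989^1 = 0.479558
P(M+4) = 0.3989^2 = 0.159121
The M+2 peak is largest (0.479558); scaling to 100 gives 75.34 : 100.00 : 33.18.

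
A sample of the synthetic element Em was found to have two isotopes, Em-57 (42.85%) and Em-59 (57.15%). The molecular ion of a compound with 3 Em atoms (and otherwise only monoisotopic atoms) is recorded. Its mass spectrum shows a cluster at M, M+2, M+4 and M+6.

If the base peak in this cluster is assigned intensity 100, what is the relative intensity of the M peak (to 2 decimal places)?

18.74

Term probabilities: M 0.0787, M+2 0.3148, M+4 0.4199, M+6 0.1867. Base peak = M+4.
P(M+4) = C(3,2) × 0.4285^1 × 0.5715^2 = 3 × 0.4285 × 0.32661225 = 0.419860 (base)
P(M) = C(3,0) × 0.4285^3 × 0.5715^0 = 1 × 0.07867785 × 1.0000 = 0.078678
Relative intensity = 0.078678 / 0.419860 × 100 = 18.74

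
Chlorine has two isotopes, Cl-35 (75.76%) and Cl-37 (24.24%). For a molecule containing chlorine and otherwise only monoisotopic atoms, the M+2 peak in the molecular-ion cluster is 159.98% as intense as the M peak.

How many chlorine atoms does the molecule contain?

5

For n independent Cl atoms, I(M+2)/I(M) = n · (abundance Cl-37) / (abundance Cl-35) = n · 0.2424/0.7576.
n = 1.5998 × 0.7576/0.2424 = 5.00 ≈ 5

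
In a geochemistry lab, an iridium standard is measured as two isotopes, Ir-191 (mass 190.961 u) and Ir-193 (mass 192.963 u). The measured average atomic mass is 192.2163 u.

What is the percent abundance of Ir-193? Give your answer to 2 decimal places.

With x = fraction of Ir-191 (so Ir-193 is 1 − x):
190.961·x + 192.963·(1 − x) = 192.2163
(190.961 − 192.963)·x = 192.2163 − 192.963
x = -0.7467 / -2.002 = 0.37298 → 37.30% Ir-191, 62.70% Ir-193.

62.70%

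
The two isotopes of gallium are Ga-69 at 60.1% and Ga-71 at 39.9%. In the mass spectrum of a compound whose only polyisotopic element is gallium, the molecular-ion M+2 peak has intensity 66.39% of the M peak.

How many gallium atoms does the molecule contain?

With n Ga atoms, P(M+2)/P(M) = C(n,1)·p^(n−1)q / p^n = n·q/p = n · 0.399/0.601.
n = 0.6639 × 0.601/0.399 = 1.00 ≈ 1

1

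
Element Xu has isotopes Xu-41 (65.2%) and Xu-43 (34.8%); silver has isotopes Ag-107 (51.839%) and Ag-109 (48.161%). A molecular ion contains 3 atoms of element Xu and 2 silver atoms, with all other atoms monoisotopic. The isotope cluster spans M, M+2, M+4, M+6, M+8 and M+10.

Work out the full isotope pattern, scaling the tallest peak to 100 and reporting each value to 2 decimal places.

21.31 : 73.71 : 100.00 : 66.53 : 21.74 : 2.80

Element Xu pattern (n=3): 0.27716781 : 0.44380858 : 0.23687942 : 0.04214419
Silver pattern (n=2): 0.26872819 : 0.49932362 : 0.23194819
Convolve the two distributions (both contribute in 2-u steps):
  M: 0.27716781×0.26872819 = 0.074483
  M+2: 0.27716781×0.49932362 + 0.44380858×0.26872819 = 0.257660
  M+4: 0.27716781×0.23194819 + 0.44380858×0.49932362 + 0.23687942×0.26872819 = 0.349549
  M+6: 0.44380858×0.23194819 + 0.23687942×0.49932362 + 0.04214419×0.26872819 = 0.232545
  M+8: 0.23687942×0.23194819 + 0.04214419×0.49932362 = 0.075987
  M+10: 0.04214419×0.23194819 = 0.009775
Scale to base peak (0.349549) = 100: 21.31 : 73.71 : 100.00 : 66.53 : 21.74 : 2.80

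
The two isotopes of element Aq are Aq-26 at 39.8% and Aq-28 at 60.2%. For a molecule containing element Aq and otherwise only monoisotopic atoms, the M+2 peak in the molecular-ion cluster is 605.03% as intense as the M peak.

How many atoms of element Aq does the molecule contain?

With n Aq atoms, P(M+2)/P(M) = C(n,1)·p^(n−1)q / p^n = n·q/p = n · 0.602/0.398.
n = 6.0503 × 0.398/0.602 = 4.00 ≈ 4

4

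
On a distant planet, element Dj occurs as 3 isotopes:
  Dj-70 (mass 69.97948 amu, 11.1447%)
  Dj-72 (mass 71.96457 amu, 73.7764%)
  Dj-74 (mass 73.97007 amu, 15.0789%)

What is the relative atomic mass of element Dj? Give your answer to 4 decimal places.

72.0457 amu

The abundance-weighted mean is 0.111447 × 69.97948 + 0.737764 × 71.96457 + 0.150789 × 73.97007
= 7.799003 + 53.092869 + 11.153873 = 72.045745 amu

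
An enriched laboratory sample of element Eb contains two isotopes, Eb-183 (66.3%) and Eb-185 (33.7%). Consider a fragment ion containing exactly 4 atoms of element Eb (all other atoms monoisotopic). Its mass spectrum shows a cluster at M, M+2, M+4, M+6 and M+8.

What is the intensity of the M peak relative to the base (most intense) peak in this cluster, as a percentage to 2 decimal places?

49.18%

(0.663 + 0.337)^4 gives M 0.1932, M+2 0.3929, M+4 0.2995, M+6 0.1015, M+8 0.0129; the largest is M+2.
P(M+2) = C(4,1) × 0.663^3 × 0.337^1 = 4 × 0.29143425 × 0.3370 = 0.392853 (base)
P(M) = C(4,0) × 0.663^4 × 0.337^0 = 1 × 0.19322091 × 1.0000 = 0.193221
Relative intensity = 0.193221 / 0.392853 × 100 = 49.18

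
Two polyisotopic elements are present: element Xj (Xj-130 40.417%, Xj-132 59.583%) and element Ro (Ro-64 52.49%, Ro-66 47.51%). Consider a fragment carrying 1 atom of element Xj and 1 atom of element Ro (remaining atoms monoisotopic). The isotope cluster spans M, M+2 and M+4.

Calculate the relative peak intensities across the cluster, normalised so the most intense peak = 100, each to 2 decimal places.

Element Xj pattern (n=1): 0.40417 : 0.59583
Element Ro pattern (n=1): 0.5249 : 0.4751
Convolve the two distributions (both contribute in 2-u steps):
  M: 0.40417×0.5249 = 0.212149
  M+2: 0.40417×0.4751 + 0.59583×0.5249 = 0.504772
  M+4: 0.59583×0.4751 = 0.283079
Scale to base peak (0.504772) = 100: 42.03 : 100.00 : 56.08

42.03 : 100.00 : 56.08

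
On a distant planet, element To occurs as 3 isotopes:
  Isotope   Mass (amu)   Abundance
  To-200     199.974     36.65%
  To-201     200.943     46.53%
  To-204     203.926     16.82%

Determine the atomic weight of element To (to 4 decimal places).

201.0896 amu

Average mass = Σ (abundance × isotope mass) = 0.3665 × 199.974 + 0.4653 × 200.943 + 0.1682 × 203.926
= 73.29047 + 93.49878 + 34.30035 = 201.08960 amu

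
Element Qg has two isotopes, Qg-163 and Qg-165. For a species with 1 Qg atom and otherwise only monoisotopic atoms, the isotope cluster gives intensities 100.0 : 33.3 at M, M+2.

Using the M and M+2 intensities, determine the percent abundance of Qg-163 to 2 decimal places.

Write p for the Qg-163 fraction. I(M+2)/I(M) = [C(1,1)·p^0·(1−p)] / p^1 = 1·(1−p)/p = 33.3/100.0 = 0.3330
(1−p)/p = 0.3330/1 = 0.3330  ⇒  p = 1/(1 + 0.3330) = 0.7502
Qg-163: 75.02%, Qg-165: 24.98%.

75.02%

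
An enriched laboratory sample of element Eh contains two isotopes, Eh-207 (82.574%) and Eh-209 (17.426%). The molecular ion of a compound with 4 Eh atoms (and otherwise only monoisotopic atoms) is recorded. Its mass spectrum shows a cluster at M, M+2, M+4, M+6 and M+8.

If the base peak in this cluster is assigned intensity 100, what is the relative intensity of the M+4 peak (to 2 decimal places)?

26.72

Binomial terms of (0.82574 + 0.17426)^4: M 0.4649, M+2 0.3925, M+4 0.1242, M+6 0.0175, M+8 0.0009 → M is the base peak.
P(M) = C(4,0) × 0.82574^4 × 0.17426^0 = 1 × 0.46491471 × 1.0000 = 0.464915 (base)
P(M+4) = C(4,2) × 0.82574^2 × 0.17426^2 = 6 × 0.68184655 × 0.03036655 = 0.124232
Relative intensity = 0.124232 / 0.464915 × 100 = 26.72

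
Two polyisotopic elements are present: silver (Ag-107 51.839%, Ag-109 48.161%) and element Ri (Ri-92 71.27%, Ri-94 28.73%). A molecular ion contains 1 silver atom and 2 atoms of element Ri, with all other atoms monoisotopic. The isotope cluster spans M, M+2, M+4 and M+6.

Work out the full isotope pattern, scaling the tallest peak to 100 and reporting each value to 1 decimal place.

Silver pattern (n=1): 0.51839 : 0.48161
Element Ri pattern (n=2): 0.50794129 : 0.40951742 : 0.08254129
Convolve the two distributions (both contribute in 2-u steps):
  M: 0.51839×0.50794129 = 0.263312
  M+2: 0.51839×0.40951742 + 0.48161×0.50794129 = 0.456919
  M+4: 0.51839×0.08254129 + 0.48161×0.40951742 = 0.240016
  M+6: 0.48161×0.08254129 = 0.039753
Scale to base peak (0.456919) = 100: 57.6 : 100.0 : 52.5 : 8.7

57.6 : 100.0 : 52.5 : 8.7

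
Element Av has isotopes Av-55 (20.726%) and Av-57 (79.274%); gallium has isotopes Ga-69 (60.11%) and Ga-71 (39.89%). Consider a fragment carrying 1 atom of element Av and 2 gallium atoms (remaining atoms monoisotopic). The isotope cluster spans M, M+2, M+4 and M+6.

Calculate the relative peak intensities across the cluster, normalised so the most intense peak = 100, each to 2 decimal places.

18.13 : 93.39 : 100.00 : 30.53

Element Av pattern (n=1): 0.20726 : 0.79274
Gallium pattern (n=2): 0.36132121 : 0.47955758 : 0.15912121
Convolve the two distributions (both contribute in 2-u steps):
  M: 0.20726×0.36132121 = 0.074887
  M+2: 0.20726×0.47955758 + 0.79274×0.36132121 = 0.385827
  M+4: 0.20726×0.15912121 + 0.79274×0.47955758 = 0.413144
  M+6: 0.79274×0.15912121 = 0.126142
Scale to base peak (0.413144) = 100: 18.13 : 93.39 : 100.00 : 30.53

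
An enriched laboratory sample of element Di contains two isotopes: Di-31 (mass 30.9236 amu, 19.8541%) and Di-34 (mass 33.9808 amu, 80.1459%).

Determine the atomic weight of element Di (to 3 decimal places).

33.374 amu

Weight each isotope mass by its fractional abundance: 0.198541 × 30.9236 + 0.801459 × 33.9808
= 6.13960 + 27.23422 = 33.37382 amu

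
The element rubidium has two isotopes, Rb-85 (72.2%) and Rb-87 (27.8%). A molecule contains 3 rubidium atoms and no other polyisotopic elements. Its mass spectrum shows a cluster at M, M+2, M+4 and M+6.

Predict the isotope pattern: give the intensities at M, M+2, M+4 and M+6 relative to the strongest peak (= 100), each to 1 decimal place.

Each Rb atom is independently Rb-85 (p = 0.722) or Rb-87 (q = 0.278); the cluster is the binomial expansion (p + q)^3.
P(M) = 0.722^3 = 0.376367
P(M+2) = 3 × 0.722^2 × 0.278^1 = 0.434751
P(M+4) = 3 × 0.722^1 × 0.278^2 = 0.167397
P(M+6) = 0.278^3 = 0.021485
The M+2 peak is largest (0.434751); scaling to 100 gives 86.6 : 100.0 : 38.5 : 4.9.

86.6 : 100.0 : 38.5 : 4.9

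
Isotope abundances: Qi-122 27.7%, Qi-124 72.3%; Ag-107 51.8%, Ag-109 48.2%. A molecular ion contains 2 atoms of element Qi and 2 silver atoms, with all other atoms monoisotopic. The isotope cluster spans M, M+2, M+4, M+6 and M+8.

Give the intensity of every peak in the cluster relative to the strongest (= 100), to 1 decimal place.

5.7 : 40.7 : 100.0 : 98.9 : 33.9

Element Qi pattern (n=2): 0.076729 : 0.400542 : 0.522729
Silver pattern (n=2): 0.268324 : 0.499352 : 0.232324
Convolve the two distributions (both contribute in 2-u steps):
  M: 0.076729×0.268324 = 0.020588
  M+2: 0.076729×0.499352 + 0.400542×0.268324 = 0.145790
  M+4: 0.076729×0.232324 + 0.400542×0.499352 + 0.522729×0.268324 = 0.358098
  M+6: 0.400542×0.232324 + 0.522729×0.499352 = 0.354081
  M+8: 0.522729×0.232324 = 0.121442
Scale to base peak (0.358098) = 100: 5.7 : 40.7 : 100.0 : 98.9 : 33.9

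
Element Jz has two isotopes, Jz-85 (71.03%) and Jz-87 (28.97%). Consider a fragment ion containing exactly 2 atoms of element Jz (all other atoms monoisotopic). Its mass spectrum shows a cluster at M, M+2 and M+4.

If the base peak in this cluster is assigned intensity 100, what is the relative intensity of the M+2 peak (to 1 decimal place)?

(0.7103 + 0.2897)^2 gives M 0.5045, M+2 0.4115, M+4 0.0839; the largest is M.
P(M) = C(2,0) × 0.7103^2 × 0.2897^0 = 1 × 0.50452609 × 1.0000 = 0.504526 (base)
P(M+2) = C(2,1) × 0.7103^1 × 0.2897^1 = 2 × 0.7103 × 0.2897 = 0.411548
Relative intensity = 0.411548 / 0.504526 × 100 = 81.6

81.6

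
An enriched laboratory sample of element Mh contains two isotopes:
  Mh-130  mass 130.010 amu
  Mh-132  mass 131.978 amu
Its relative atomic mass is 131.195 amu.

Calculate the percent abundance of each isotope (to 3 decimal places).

With x = fraction of Mh-130 (so Mh-132 is 1 − x):
130.010·x + 131.978·(1 − x) = 131.195
(130.010 − 131.978)·x = 131.195 − 131.978
x = -0.783 / -1.968 = 0.39787 → 39.787% Mh-130, 60.213% Mh-132.

Mh-130: 39.787%, Mh-132: 60.213%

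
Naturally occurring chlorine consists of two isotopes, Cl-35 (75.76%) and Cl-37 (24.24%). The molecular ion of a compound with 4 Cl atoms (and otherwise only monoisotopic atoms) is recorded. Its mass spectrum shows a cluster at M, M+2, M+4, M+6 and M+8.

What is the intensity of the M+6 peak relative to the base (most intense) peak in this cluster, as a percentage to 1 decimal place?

Binomial terms of (0.7576 + 0.2424)^4: M 0.3294, M+2 0.4216, M+4 0.2023, M+6 0.0432, M+8 0.0035 → M+2 is the base peak.
P(M+2) = C(4,1) × 0.7576^3 × 0.2424^1 = 4 × 0.4348304 × 0.2424 = 0.421612 (base)
P(M+6) = C(4,3) × 0.7576^1 × 0.2424^3 = 4 × 0.7576 × 0.01424288 = 0.043162
Relative intensity = 0.043162 / 0.421612 × 100 = 10.2

10.2%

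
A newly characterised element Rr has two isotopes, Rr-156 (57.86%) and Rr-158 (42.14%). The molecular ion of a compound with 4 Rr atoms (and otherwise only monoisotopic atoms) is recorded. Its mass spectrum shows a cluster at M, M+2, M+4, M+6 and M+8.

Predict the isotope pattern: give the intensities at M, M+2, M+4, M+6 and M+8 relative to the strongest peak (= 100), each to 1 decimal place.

31.4 : 91.5 : 100.0 : 48.6 : 8.8

Expanding (0.5786 + 0.4214)^4:
P(M) = 0.5786^4 = 0.112076
P(M+2) = 4 × 0.5786^3 × 0.4214^1 = 0.326505
P(M+4) = 6 × 0.5786^2 × 0.4214^2 = 0.356695
P(M+6) = 4 × 0.5786^1 × 0.4214^3 = 0.173190
P(M+8) = 0.4214^4 = 0.031534
The M+4 peak is largest (0.356695); scaling to 100 gives 31.4 : 91.5 : 100.0 : 48.6 : 8.8.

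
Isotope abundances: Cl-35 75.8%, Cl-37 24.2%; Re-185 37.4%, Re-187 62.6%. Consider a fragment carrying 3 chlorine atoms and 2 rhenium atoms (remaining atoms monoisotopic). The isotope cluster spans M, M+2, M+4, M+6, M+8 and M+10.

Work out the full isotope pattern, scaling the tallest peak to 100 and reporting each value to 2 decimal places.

Chlorine pattern (n=3): 0.43551951 : 0.41713346 : 0.13317454 : 0.01417249
Rhenium pattern (n=2): 0.139876 : 0.468248 : 0.391876
Convolve the two distributions (both contribute in 2-u steps):
  M: 0.43551951×0.139876 = 0.060919
  M+2: 0.43551951×0.468248 + 0.41713346×0.139876 = 0.262278
  M+4: 0.43551951×0.391876 + 0.41713346×0.468248 + 0.13317454×0.139876 = 0.384619
  M+6: 0.41713346×0.391876 + 0.13317454×0.468248 + 0.01417249×0.139876 = 0.227806
  M+8: 0.13317454×0.391876 + 0.01417249×0.468248 = 0.058824
  M+10: 0.01417249×0.391876 = 0.005554
Scale to base peak (0.384619) = 100: 15.84 : 68.19 : 100.00 : 59.23 : 15.29 : 1.44

15.84 : 68.19 : 100.00 : 59.23 : 15.29 : 1.44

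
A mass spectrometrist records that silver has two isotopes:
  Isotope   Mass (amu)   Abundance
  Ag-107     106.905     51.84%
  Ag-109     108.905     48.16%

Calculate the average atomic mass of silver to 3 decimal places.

107.868 amu

Ar = Σ fᵢ·mᵢ = 0.5184 × 106.905 + 0.4816 × 108.905
= 55.4196 + 52.4486 = 107.8682 amu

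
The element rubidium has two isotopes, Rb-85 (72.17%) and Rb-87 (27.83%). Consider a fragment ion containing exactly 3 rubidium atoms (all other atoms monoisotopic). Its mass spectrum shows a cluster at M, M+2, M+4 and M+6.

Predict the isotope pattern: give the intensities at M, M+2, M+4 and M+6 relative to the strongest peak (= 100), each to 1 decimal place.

86.4 : 100.0 : 38.6 : 5.0

The 3 Rb atoms are independent, so intensities follow the terms of (0.7217 + 0.2783)^3.
P(M) = 0.7217^3 = 0.375898
P(M+2) = 3 × 0.7217^2 × 0.2783^1 = 0.434858
P(M+4) = 3 × 0.7217^1 × 0.2783^2 = 0.167689
P(M+6) = 0.2783^3 = 0.021555
The M+2 peak is largest (0.434858); scaling to 100 gives 86.4 : 100.0 : 38.6 : 5.0.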